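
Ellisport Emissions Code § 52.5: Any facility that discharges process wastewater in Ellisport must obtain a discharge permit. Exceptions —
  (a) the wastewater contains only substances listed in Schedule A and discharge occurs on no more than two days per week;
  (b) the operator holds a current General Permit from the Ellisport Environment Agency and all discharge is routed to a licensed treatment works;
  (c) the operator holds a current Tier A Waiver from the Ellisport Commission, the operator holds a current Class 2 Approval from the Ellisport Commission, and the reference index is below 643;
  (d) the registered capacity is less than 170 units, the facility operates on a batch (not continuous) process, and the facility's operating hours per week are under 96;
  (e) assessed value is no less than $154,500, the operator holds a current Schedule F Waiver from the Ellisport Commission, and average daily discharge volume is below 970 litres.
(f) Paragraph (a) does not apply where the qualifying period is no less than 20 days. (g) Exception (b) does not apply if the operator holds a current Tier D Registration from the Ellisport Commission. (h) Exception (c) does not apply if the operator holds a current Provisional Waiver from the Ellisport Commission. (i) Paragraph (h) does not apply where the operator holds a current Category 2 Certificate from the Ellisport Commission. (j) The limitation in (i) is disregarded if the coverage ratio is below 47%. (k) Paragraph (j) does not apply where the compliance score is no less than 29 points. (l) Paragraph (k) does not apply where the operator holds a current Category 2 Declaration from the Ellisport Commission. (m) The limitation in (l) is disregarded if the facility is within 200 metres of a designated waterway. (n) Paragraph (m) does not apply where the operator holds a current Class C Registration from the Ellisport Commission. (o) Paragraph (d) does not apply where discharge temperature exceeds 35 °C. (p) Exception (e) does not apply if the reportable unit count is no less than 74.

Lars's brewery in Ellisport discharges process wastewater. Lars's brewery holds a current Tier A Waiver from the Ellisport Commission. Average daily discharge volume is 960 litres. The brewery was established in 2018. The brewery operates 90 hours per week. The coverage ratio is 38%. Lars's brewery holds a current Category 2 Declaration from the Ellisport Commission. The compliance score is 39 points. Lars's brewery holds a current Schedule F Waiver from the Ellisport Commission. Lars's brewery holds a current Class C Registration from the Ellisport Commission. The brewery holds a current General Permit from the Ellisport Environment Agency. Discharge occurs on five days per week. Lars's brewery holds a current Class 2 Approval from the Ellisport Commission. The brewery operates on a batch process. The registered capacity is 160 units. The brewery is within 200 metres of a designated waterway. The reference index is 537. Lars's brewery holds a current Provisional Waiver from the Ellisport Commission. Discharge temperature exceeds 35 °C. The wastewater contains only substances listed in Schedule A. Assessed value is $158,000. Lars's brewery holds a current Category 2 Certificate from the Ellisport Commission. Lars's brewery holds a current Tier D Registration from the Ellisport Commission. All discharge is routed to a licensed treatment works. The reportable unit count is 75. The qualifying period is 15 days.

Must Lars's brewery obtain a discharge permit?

Exception (a) requires that discharge occurs on no more than two days per week; but discharge occurs on five days per week, so (a) is unavailable.
Exception (b) is satisfied on its face — a current General Permit is held; discharge is routed to a licensed treatment works. But: (g) applies — a current Tier D Registration is held. (b) is therefore removed.
All of (c)'s requirements are met (a current Tier A Waiver is held; a current Class 2 Approval is held; the reference index is 537, below the 643 limit). However, paragraphs (h)–(n) must be considered: (h) operates — a current Provisional Waiver is held. (i) applies (a current Category 2 Certificate is held), but is set aside by (j): (j) operates against (i): the coverage ratio is 38%, below the 47% limit. (k) would limit (j) — the compliance score is 39 points, meeting the 29 points threshold — but (l) sets (k) aside: (l) operates against (k): a current Category 2 Declaration is held. (m) applies (the brewery is within 200 m of a designated waterway), but is overridden by (n): (n) is engaged — a current Class C Registration is held. (c) is therefore removed.
All of (d)'s requirements are met (the registered capacity is 160 units, less than the 170 units limit; the facility operates on a batch process; the facility's operating hours per week are 90, under the 96 limit). But applying paragraph (o): (o) is engaged — discharge temperature exceeds 35 °C. (d) is therefore removed.
Exception (e) is satisfied on its face — assessed value is $158,000, meeting the $154,500 threshold; a current Schedule F Waiver is held; average daily discharge volume is 960 litres, below the 970 litres limit. However, paragraph (p) must be considered: (p) operates against (e): the reportable unit count is 75, meeting the 74 threshold. So (e) is unavailable.
None of the exceptions is available; § 52.5 applies in full.

Yes — Lars's brewery must obtain a discharge permit.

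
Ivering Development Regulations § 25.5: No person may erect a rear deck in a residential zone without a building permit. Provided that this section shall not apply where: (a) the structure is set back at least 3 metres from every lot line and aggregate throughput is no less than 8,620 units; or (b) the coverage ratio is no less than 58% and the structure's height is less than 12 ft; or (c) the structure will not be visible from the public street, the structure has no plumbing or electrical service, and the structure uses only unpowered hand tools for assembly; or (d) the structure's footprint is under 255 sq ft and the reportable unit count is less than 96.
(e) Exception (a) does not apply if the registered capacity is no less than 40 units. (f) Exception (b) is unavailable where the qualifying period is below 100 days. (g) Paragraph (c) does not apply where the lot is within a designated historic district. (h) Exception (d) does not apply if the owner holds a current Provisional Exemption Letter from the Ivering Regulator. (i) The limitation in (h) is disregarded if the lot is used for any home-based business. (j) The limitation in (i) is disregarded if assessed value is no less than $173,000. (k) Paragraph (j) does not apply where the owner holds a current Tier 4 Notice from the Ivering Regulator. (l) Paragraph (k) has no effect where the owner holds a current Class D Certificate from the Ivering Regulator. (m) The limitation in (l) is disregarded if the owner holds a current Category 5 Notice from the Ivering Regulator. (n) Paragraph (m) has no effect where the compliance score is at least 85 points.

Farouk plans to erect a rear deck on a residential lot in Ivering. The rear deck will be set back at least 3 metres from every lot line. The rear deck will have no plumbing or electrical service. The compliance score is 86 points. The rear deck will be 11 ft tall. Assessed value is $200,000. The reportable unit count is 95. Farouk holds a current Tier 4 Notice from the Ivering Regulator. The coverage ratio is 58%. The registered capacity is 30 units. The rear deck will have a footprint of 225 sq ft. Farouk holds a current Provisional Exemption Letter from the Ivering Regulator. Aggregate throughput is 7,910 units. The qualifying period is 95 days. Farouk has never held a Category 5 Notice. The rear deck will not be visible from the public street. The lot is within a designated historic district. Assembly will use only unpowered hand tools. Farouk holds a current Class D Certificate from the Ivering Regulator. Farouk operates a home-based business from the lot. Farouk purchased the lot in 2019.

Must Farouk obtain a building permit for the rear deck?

Exception (a) fails — aggregate throughput is 7,910 units, short of 8,620 units.
Exception (b): the coverage ratio is 58%, meeting the 58% threshold; the structure's height is 11 ft, less than the 12 ft limit — every condition holds. But applying paragraph (f): (f) operates against (b): the qualifying period is 95 days, below the 100 days limit. (b) is therefore removed.
All of (c)'s requirements are met (the structure will not be visible from the street; there is no plumbing or electrical service; assembly uses only hand tools). But: (g) applies — the lot is in a historic district. Exception (c) does not apply.
Exception (d): the structure's footprint is 225 sq ft, under the 255 sq ft limit; the reportable unit count is 95, less than the 96 limit — every condition holds. But applying paragraphs (h)–(n): (h) is engaged — a current Provisional Exemption Letter is held. (i) is triggered (a home-based business operates on the lot), but is itself disapplied by (j): (j) applies — assessed value is $200,000, meeting the $173,000 threshold. (k) would limit (j) — a current Tier 4 Notice is held — but (l) sets (k) aside: (l) is engaged — a current Class D Certificate is held. (m) is not engaged (no current Category 5 Notice is held), so (l) stands. So (d) is unavailable.
None of the exceptions is available; § 25.5 applies in full.

Yes — Farouk must obtain a building permit.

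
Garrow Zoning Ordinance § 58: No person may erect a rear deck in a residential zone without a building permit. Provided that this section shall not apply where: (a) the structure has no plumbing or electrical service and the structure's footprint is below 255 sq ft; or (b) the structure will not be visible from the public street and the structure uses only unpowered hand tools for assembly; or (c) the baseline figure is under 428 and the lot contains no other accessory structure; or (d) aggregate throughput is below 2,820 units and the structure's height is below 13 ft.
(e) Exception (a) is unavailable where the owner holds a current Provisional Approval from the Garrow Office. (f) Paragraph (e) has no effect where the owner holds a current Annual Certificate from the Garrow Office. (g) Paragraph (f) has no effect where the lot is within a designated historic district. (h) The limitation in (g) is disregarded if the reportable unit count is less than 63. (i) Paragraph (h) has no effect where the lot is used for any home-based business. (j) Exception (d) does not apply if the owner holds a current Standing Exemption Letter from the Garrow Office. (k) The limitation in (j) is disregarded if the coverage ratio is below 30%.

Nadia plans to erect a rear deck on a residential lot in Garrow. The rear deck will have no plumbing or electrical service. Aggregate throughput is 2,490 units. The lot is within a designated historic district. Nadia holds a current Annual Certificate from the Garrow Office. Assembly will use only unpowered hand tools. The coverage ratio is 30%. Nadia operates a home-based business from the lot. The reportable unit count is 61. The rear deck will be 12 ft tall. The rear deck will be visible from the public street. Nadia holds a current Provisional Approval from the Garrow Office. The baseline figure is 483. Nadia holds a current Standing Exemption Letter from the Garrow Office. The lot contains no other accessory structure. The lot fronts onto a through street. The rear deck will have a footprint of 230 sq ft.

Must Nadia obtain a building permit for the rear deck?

All of (a)'s requirements are met (there is no plumbing or electrical service; the structure's footprint is 230 sq ft, below the 255 sq ft limit). But applying paragraphs (e)–(i): (e) operates against (a): a current Provisional Approval is held. (f) operates (a current Annual Certificate is held), but is itself disapplied by (g): (g) is triggered — the lot is in a historic district. (h) would limit (g) — the reportable unit count is 61, less than the 63 limit — but (i) sets (h) aside: (i) operates against (h): a home-based business operates on the lot. So (a) is unavailable.
Exception (b) requires that the structure will not be visible from the public street; but the structure will be visible from the street, so (b) is unavailable.
Exception (c) requires that the baseline figure is under 428; but the baseline figure is 483, not under 428, so (c) is unavailable.
Exception (d)'s conditions are all satisfied: aggregate throughput is 2,490 units, below the 2,820 units limit; the structure's height is 12 ft, below the 13 ft limit. However, paragraphs (j)–(k) must be considered: (j) applies — a current Standing Exemption Letter is held. (k) does not operate here (the coverage ratio is 30%, not below 30%), so (j) stands. (d) is therefore removed.
None of the exceptions is available; § 58 applies in full.

Yes — Nadia must obtain a building permit.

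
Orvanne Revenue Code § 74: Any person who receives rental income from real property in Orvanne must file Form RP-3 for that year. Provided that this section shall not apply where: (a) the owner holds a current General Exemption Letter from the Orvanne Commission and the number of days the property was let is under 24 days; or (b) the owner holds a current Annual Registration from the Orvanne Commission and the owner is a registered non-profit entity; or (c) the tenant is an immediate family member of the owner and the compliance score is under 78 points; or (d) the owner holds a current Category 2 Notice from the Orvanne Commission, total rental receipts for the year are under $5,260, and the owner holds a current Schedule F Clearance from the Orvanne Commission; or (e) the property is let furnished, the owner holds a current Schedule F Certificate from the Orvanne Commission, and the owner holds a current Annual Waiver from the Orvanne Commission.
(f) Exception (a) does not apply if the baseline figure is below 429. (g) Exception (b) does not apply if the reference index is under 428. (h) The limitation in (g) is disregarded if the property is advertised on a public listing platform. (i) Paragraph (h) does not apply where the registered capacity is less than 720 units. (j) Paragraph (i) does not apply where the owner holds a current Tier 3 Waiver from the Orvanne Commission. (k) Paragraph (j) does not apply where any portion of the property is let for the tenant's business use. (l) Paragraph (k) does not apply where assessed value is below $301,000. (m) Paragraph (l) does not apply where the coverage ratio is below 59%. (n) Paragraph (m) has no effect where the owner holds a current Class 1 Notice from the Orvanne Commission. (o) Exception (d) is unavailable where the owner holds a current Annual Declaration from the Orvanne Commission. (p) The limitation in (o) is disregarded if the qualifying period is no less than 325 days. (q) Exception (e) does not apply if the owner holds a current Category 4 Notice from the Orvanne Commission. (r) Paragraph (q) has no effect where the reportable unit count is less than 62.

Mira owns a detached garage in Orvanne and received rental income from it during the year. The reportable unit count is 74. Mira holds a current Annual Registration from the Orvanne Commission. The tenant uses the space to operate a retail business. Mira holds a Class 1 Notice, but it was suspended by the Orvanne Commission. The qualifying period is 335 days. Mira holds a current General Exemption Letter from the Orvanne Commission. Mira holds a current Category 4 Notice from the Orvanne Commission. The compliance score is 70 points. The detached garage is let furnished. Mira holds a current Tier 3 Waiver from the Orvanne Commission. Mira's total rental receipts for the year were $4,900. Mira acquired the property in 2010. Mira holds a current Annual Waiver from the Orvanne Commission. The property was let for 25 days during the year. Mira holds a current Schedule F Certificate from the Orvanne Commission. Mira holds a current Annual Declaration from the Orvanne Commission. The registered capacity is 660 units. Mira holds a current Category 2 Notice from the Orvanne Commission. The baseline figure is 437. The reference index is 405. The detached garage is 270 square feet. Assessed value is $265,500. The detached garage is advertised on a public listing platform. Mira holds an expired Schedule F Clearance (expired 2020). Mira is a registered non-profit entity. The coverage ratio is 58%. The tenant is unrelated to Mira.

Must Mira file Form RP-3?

Yes — Mira must file Form RP-3.

Exception (a) does not apply: the number of days the property was let is 25 days, not under 24 days.
All of (b)'s requirements are met (a current Annual Registration is held; Mira is a registered non-profit). But applying paragraphs (g)–(n): (g) operates against (b): the reference index is 405, under the 428 limit. (h) would limit (g) — the property is publicly advertised — but (i) sets (h) aside: (i) operates against (h): the registered capacity is 660 units, less than the 720 units limit. (j) applies (a current Tier 3 Waiver is held), but is itself disapplied by (k): (k) operates against (j): the space is let for business use. (l) would limit (k) — assessed value is $265,500, below the $301,000 limit — but (m) sets (l) aside: (m) is triggered — the coverage ratio is 58%, below the 59% limit. (n), which would lift (m), is not triggered — no current Class 1 Notice is held. Exception (b) does not apply.
Exception (c) fails — the tenant is unrelated to the owner.
Exception (d) does not apply: no current Schedule F Clearance is held.
Exception (e) is satisfied on its face — the property is let furnished; a current Schedule F Certificate is held; a current Annual Waiver is held. Turning to paragraphs (q)–(r): (q) applies — a current Category 4 Notice is held. (r) does not operate here (the reportable unit count is 74, not less than 62), so (q) stands. (e) is therefore removed.
Every exception is unavailable, so the rule governs.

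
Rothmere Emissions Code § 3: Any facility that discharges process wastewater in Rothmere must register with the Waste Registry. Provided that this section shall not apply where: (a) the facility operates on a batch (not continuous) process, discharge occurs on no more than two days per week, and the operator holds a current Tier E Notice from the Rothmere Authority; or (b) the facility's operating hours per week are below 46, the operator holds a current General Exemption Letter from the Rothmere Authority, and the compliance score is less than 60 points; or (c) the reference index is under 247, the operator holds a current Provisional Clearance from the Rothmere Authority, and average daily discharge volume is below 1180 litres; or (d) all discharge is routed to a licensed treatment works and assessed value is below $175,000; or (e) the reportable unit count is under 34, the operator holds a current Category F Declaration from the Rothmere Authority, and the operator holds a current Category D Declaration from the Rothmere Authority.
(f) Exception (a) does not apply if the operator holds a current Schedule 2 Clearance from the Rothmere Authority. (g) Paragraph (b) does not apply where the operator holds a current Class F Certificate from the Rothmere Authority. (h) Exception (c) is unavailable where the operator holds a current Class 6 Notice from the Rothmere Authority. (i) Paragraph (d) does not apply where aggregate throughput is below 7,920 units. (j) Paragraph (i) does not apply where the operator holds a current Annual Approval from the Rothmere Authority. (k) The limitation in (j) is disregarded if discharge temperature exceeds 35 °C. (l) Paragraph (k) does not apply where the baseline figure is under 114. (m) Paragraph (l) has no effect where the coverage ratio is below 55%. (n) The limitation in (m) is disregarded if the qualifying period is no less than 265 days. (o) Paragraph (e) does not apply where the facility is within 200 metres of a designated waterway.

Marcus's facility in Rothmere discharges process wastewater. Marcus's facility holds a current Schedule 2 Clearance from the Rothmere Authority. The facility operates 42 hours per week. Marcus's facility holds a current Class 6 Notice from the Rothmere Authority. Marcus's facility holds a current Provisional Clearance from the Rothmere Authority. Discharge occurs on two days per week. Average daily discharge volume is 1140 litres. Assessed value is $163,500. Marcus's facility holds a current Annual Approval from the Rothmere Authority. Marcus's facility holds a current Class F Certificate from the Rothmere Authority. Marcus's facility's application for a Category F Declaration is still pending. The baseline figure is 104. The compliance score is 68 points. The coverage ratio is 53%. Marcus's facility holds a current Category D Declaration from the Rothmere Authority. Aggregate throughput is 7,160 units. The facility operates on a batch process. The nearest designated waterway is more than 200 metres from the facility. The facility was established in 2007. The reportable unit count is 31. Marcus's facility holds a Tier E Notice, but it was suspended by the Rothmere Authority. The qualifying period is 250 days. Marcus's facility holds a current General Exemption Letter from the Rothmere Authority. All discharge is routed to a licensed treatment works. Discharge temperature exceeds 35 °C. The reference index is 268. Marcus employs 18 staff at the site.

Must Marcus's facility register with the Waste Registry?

Exception (a) does not apply: there is no Tier E Notice in force.
Exception (b) requires that the compliance score is less than 60 points; but the compliance score is 68 points, not less than 60 points, so (b) is unavailable.
Exception (c) fails — the reference index is 268, not under 247.
Exception (d): discharge is routed to a licensed treatment works; assessed value is $163,500, below the $175,000 limit — every condition holds. Turning to paragraphs (i)–(n): (i) operates against (d): aggregate throughput is 7,160 units, below the 7,920 units limit. (j) would limit (i) — a current Annual Approval is held — but (k) sets (j) aside: (k) operates against (j): discharge temperature exceeds 35 °C. (l) would limit (k) — the baseline figure is 104, under the 114 limit — but (m) sets (l) aside: (m) applies — the coverage ratio is 53%, below the 55% limit. (n) does not operate here (the qualifying period is 250 days, short of 265 days), so (m) stands. Exception (d) does not apply.
Exception (e) requires that the operator holds a current Category F Declaration from the Rothmere Authority; but no current Category F Declaration is held, so (e) is unavailable.
No exception displaces § 3.

Yes — Marcus's facility must register with the Waste Registry.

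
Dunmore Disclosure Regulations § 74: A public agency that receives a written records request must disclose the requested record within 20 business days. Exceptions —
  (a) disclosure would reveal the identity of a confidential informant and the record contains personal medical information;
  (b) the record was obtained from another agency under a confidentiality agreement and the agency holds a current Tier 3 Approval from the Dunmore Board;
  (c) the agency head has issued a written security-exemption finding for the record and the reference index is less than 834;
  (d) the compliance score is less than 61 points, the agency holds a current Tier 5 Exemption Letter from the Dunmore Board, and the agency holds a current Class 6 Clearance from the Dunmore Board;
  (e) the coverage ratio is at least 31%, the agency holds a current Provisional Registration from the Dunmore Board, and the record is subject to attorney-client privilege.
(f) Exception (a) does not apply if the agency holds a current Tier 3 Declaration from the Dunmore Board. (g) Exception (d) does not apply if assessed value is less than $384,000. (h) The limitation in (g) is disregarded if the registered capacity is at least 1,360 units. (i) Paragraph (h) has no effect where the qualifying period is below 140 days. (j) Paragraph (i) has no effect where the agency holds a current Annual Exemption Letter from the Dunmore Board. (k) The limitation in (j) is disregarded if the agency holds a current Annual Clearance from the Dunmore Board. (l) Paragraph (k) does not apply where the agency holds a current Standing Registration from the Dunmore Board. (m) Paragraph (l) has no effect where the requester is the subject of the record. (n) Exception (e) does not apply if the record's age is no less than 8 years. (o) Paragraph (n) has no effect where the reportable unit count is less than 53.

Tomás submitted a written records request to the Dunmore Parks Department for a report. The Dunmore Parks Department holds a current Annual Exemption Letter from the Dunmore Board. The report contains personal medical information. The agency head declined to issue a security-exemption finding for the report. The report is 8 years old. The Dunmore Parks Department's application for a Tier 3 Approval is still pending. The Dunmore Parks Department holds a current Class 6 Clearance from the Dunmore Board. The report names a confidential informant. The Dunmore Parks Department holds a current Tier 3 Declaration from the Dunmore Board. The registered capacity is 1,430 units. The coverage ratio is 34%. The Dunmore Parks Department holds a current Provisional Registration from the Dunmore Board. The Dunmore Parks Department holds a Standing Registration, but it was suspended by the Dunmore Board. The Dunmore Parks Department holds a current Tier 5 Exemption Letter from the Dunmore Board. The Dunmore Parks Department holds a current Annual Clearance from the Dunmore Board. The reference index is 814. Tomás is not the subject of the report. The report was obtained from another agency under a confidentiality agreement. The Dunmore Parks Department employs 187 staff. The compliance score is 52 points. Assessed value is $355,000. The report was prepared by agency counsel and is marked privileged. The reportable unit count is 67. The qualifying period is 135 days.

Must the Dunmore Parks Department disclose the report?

Yes — the Dunmore Parks Department must disclose the report.

All of (a)'s requirements are met (the report names a confidential informant; the report contains personal medical information). However, paragraph (f) must be considered: (f) is engaged — a current Tier 3 Declaration is held. (a) is therefore removed.
Exception (b) requires that the agency holds a current Tier 3 Approval from the Dunmore Board; but the Tier 3 Approval is not current, so (b) is unavailable.
Exception (c) does not apply: the agency head declined to issue a security-exemption finding.
Exception (d) is satisfied on its face — the compliance score is 52 points, less than the 61 points limit; a current Tier 5 Exemption Letter is held; a current Class 6 Clearance is held. Turning to paragraphs (g)–(m): (g) operates against (d): assessed value is $355,000, less than the $384,000 limit. (h) is triggered (the registered capacity is 1,430 units, meeting the 1,360 units threshold), but is displaced by (i): (i) operates — the qualifying period is 135 days, below the 140 days limit. (j) is triggered (a current Annual Exemption Letter is held), but is itself disapplied by (k): (k) operates against (j): a current Annual Clearance is held. (l) is not triggered (no current Standing Registration is held), so (k) stands. (d) is therefore removed.
All of (e)'s requirements are met (the coverage ratio is 34%, meeting the 31% threshold; a current Provisional Registration is held; the report is privileged). However, paragraphs (n)–(o) must be considered: (n) operates against (e): the record's age is 8 years, meeting the 8 years threshold. (o) is inapplicable (the reportable unit count is 67, not less than 53), so (n) stands. So (e) is unavailable.
No exception displaces § 74.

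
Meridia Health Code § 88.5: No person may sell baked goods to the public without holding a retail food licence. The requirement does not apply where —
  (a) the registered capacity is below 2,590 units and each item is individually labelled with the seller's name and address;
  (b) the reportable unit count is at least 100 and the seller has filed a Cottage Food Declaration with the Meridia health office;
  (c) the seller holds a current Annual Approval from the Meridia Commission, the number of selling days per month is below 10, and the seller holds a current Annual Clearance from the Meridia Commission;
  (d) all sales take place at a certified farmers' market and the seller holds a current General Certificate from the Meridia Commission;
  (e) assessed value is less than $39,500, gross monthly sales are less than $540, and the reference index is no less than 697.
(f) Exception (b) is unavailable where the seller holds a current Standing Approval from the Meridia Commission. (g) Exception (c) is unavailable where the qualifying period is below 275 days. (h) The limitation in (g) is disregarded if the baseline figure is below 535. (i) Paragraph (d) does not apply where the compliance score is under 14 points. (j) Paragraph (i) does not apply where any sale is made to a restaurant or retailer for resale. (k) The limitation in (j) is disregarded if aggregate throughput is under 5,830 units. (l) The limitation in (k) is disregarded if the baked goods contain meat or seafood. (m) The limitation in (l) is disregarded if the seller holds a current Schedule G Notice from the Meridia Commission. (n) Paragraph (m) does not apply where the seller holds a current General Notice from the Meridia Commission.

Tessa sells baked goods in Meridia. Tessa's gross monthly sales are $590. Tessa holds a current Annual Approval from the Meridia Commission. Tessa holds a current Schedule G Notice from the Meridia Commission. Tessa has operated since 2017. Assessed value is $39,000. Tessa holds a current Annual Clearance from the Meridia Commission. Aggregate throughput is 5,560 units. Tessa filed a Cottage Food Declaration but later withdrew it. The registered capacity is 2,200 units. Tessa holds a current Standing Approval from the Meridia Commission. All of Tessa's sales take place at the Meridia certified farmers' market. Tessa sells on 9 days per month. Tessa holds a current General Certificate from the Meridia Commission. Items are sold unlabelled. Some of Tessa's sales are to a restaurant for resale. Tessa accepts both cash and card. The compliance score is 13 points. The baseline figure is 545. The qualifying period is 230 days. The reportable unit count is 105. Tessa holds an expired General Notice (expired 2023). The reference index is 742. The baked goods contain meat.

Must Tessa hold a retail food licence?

Exception (a) does not apply: items are sold unlabelled.
Exception (b) requires that the seller has filed a Cottage Food Declaration with the Meridia health office; but the Cottage Food Declaration was withdrawn, so (b) is unavailable.
Exception (c): a current Annual Approval is held; the number of selling days per month is 9, below the 10 limit; a current Annual Clearance is held — every condition holds. However, paragraphs (g)–(h) must be considered: (g) is engaged — the qualifying period is 230 days, below the 275 days limit. (h), which would lift (g), is inapplicable — the baseline figure is 545, not below 535. Exception (c) does not apply.
Exception (d) is satisfied on its face — all sales are at a certified farmers' market; a current General Certificate is held. Turning to paragraphs (i)–(n): (i) operates — the compliance score is 13 points, under the 14 points limit. (j) is triggered (some sales are to a restaurant for resale), but is displaced by (k): (k) operates against (j): aggregate throughput is 5,560 units, under the 5,830 units limit. (l) would limit (k) — the baked goods contain meat — but (m) sets (l) aside: (m) operates — a current Schedule G Notice is held. (n) is not engaged (no current General Notice is held), so (m) stands. (d) is therefore removed.
Exception (e) requires that gross monthly sales are less than $540; but gross monthly sales are $590, not less than $540, so (e) is unavailable.
No exception applies. The general rule governs.

Yes — Tessa must hold a retail food licence.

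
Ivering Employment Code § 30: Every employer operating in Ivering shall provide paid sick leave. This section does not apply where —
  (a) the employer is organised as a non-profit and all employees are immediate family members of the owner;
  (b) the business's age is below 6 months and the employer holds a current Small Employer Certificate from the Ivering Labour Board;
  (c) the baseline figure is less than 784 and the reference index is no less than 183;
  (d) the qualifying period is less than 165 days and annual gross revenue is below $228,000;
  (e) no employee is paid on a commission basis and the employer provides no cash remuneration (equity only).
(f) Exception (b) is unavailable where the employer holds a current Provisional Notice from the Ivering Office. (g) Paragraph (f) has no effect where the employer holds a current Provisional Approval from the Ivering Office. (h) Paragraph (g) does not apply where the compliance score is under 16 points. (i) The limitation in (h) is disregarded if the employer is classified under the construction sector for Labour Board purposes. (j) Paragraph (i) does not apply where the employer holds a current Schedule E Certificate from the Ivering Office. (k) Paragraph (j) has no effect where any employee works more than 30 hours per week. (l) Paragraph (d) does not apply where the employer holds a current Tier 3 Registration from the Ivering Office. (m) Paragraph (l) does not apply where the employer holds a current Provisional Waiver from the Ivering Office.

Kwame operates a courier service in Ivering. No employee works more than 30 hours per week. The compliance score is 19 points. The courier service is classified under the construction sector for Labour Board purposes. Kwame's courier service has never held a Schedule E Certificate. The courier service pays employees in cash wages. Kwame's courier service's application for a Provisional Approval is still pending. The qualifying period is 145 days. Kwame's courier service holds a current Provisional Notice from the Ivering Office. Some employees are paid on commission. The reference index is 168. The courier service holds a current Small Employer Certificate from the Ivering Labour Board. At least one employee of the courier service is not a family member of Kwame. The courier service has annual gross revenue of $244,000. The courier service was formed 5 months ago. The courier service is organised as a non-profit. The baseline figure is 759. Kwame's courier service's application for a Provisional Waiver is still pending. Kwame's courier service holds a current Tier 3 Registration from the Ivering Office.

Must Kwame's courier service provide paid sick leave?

Yes — Kwame's courier service must provide paid sick leave.

Exception (a) does not apply: at least one employee is not a family member.
All of (b)'s requirements are met (the business's age is 5 months, below the 6 months limit; a current Small Employer Certificate is held). But applying paragraphs (f)–(k): (f) operates — a current Provisional Notice is held. (g) is not triggered (there is no Provisional Approval in force), so (f) stands. Exception (b) does not apply.
Exception (c) requires that the reference index is no less than 183; but the reference index is 168, short of 183, so (c) is unavailable.
Exception (d) fails — annual gross revenue is $244,000, not below $228,000.
Exception (e) fails — some employees are paid on commission.
None of the exceptions is available; § 30 applies in full.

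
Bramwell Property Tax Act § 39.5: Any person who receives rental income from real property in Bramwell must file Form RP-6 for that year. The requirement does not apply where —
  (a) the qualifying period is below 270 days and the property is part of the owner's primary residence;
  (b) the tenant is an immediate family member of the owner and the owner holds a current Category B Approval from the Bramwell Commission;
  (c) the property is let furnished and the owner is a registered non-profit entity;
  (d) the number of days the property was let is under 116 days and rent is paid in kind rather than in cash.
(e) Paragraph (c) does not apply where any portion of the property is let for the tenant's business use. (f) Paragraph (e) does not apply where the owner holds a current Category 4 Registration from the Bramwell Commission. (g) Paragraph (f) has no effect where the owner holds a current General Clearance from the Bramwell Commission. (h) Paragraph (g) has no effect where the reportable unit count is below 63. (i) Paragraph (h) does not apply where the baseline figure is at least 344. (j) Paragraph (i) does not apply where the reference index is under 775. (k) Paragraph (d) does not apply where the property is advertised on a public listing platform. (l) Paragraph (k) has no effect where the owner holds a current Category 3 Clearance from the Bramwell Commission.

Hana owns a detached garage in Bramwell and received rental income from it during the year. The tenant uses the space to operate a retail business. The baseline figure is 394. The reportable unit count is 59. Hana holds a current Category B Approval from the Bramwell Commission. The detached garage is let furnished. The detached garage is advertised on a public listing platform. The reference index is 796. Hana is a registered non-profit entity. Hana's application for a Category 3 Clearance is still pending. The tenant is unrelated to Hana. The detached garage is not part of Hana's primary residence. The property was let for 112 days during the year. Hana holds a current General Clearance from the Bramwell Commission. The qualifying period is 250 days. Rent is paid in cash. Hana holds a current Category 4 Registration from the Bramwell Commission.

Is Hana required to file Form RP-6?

Exception (a) fails — the detached garage is not part of the primary residence.
Exception (b) fails — the tenant is unrelated to the owner.
Exception (c) is satisfied on its face — the property is let furnished; Hana is a registered non-profit. But applying paragraphs (e)–(j): (e) is triggered — the space is let for business use. (f) would limit (e) — a current Category 4 Registration is held — but (g) sets (f) aside: (g) operates against (f): a current General Clearance is held. (h) would limit (g) — the reportable unit count is 59, below the 63 limit — but (i) sets (h) aside: (i) is triggered — the baseline figure is 394, meeting the 344 threshold. (j) is not triggered (the reference index is 796, not under 775), so (i) stands. Exception (c) does not apply.
Exception (d) does not apply: rent is paid in cash.
No exception applies. The general rule governs.

Yes — Hana must file Form RP-6.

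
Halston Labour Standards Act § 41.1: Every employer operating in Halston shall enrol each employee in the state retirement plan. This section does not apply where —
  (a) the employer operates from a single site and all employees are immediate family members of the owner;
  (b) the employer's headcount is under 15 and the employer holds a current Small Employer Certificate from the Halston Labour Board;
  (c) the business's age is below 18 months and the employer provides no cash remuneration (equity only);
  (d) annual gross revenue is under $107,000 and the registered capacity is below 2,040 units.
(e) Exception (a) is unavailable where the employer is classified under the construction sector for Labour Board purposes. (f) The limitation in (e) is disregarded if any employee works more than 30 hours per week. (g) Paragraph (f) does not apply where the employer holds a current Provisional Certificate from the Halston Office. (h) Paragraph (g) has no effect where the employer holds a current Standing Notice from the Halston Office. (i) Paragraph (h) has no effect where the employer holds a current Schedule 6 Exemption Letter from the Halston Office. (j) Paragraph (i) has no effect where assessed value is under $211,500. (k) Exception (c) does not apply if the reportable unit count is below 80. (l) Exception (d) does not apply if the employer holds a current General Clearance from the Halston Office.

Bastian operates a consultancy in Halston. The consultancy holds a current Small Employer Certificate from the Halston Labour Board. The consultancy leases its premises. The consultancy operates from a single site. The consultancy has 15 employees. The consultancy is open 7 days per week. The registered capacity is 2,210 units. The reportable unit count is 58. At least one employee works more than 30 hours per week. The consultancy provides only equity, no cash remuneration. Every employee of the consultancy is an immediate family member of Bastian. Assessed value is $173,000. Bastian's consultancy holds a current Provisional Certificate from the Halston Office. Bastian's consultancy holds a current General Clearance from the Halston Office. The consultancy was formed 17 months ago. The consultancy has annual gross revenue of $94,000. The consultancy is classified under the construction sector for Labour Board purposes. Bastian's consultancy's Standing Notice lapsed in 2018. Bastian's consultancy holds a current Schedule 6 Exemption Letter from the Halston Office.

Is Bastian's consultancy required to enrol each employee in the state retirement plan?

Yes — Bastian's consultancy must enrol each employee in the state retirement plan.

Exception (a)'s conditions are all satisfied: the employer operates from a single site; every employee is an immediate family member. However, paragraphs (e)–(j) must be considered: (e) operates against (a): the consultancy is classified under the construction sector. (f) would limit (e) — at least one employee exceeds 30 hours/week — but (g) sets (f) aside: (g) applies — a current Provisional Certificate is held. (h) is not engaged (there is no Standing Notice in force), so (g) stands. Exception (a) does not apply.
Exception (b) requires that the employer's headcount is under 15; but the employer's headcount is 15, not under 15, so (b) is unavailable.
Exception (c)'s conditions are all satisfied: the business's age is 17 months, below the 18 months limit; remuneration is equity-only. But: (k) operates — the reportable unit count is 58, below the 80 limit. Exception (c) does not apply.
Exception (d) requires that the registered capacity is below 2,040 units; but the registered capacity is 2,210 units, not below 2,040 units, so (d) is unavailable.
Every exception is unavailable, so the rule governs.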